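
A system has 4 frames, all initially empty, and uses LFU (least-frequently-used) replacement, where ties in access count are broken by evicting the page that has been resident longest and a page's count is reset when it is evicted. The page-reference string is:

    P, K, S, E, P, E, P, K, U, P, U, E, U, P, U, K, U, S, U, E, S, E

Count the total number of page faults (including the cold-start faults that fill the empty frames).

6

P -> miss, frames [P]
K -> miss, frames [P, K]
S -> miss, frames [P, K, S]
E -> miss, frames [P, K, S, E]
P -> hit
E -> hit
P -> hit
K -> hit
U -> miss, evict S, frames [P, K, E, U]
P -> hit
U -> hit
E -> hit
U -> hit
P -> hit
U -> hit
K -> hit
U -> hit
S -> miss, evict K, frames [P, E, U, S]
U -> hit
E -> hit
S -> hit
E -> hit
Page faults: 6.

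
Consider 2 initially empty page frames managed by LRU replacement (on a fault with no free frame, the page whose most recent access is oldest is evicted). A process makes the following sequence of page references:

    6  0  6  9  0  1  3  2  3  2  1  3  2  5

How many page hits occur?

3

6 -> fault, frames (6)
0 -> fault, frames (6 0)
6 -> hit
9 -> fault, evict 0, frames (6 9)
0 -> fault, evict 6, frames (9 0)
1 -> fault, evict 9, frames (0 1)
3 -> fault, evict 0, frames (1 3)
2 -> fault, evict 1, frames (3 2)
3 -> hit
2 -> hit
1 -> fault, evict 3, frames (2 1)
3 -> fault, evict 2, frames (1 3)
2 -> fault, evict 1, frames (3 2)
5 -> fault, evict 3, frames (2 5)
Hits: 3.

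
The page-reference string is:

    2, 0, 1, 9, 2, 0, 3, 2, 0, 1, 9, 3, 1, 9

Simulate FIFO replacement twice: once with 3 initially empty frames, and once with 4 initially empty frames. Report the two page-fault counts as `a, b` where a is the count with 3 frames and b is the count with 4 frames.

3 frames: F F F F F F F . . F F . . . → 9 faults.
4 frames: F F F F . . F F F F F F . . → 10 faults.
10 > 9: adding a frame increased faults — Belady's anomaly.

9, 10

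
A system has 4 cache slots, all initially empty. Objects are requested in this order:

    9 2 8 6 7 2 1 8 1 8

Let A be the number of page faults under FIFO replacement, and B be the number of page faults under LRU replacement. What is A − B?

-1

Under FIFO: F F F F F . F . . . → 6 faults.
Under LRU: F F F F F . F F . . → 7 faults.
A − B = 6 − 7 = -1.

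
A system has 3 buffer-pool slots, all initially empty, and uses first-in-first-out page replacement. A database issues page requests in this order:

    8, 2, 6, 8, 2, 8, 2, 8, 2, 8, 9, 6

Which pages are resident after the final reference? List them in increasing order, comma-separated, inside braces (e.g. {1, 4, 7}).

{2, 6, 9}

8 → fault, frames (8)
2 → fault, frames (8 2)
6 → fault, frames (8 2 6)
8 → hit
2 → hit
8 → hit
2 → hit
8 → hit
2 → hit
8 → hit
9 → fault, evict 8, frames (2 6 9)
6 → hit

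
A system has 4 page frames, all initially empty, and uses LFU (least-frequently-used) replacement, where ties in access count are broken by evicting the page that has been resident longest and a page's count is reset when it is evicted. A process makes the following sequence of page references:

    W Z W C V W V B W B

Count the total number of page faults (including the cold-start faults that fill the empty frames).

W → fault, frames [W]
Z → fault, frames [W, Z]
W → hit
C → fault, frames [W, Z, C]
V → fault, frames [W, Z, C, V]
W → hit
V → hit
B → fault, evict Z, frames [W, C, V, B]
W → hit
B → hit
Page faults: 5.

5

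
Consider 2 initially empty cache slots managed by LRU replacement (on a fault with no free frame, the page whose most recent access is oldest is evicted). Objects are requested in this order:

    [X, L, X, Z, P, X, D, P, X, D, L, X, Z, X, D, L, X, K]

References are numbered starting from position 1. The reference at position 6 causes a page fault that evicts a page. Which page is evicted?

pos 1: X: miss, frames {X}
pos 2: L: miss, frames {X,L}
pos 3: X: hit
pos 4: Z: miss, evict L, frames {X,Z}
pos 5: P: miss, evict X, frames {Z,P}
pos 6: X: miss, evict Z, frames {P,X}
At position 6, page Z is evicted.

Z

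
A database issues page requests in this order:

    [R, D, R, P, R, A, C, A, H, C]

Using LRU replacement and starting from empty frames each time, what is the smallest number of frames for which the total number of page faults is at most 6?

3

f=1: 10 faults
f=2: 7 faults
f=3: 6 faults
f=4: 6 faults
f=5: 6 faults
f=6: 6 faults
Smallest f with faults ≤ 6 is 3.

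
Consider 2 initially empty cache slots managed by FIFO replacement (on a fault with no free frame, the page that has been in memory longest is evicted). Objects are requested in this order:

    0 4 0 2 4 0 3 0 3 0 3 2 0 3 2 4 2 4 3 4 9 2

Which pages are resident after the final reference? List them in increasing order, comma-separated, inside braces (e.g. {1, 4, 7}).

0: miss, frames [0]
4: miss, frames [0, 4]
0: hit
2: miss, evict 0, frames [4, 2]
4: hit
0: miss, evict 4, frames [2, 0]
3: miss, evict 2, frames [0, 3]
0: hit
3: hit
0: hit
3: hit
2: miss, evict 0, frames [3, 2]
0: miss, evict 3, frames [2, 0]
3: miss, evict 2, frames [0, 3]
2: miss, evict 0, frames [3, 2]
4: miss, evict 3, frames [2, 4]
2: hit
4: hit
3: miss, evict 2, frames [4, 3]
4: hit
9: miss, evict 4, frames [3, 9]
2: miss, evict 3, frames [9, 2]

{2, 9}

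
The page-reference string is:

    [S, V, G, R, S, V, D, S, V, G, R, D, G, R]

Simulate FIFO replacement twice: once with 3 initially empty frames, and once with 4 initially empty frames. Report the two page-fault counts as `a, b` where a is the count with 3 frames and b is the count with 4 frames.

3 frames: F F F F F F F . . F F . . . → 9 faults.
4 frames: F F F F . . F F F F F F . . → 10 faults.
10 > 9: adding a frame increased faults — Belady's anomaly.

9, 10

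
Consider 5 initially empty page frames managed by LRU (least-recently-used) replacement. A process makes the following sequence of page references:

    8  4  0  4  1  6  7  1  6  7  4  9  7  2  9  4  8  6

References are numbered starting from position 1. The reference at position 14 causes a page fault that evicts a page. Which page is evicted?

1

pos 1: 8 -> fault, frames [8]
pos 2: 4 -> fault, frames [8, 4]
pos 3: 0 -> fault, frames [8, 4, 0]
pos 4: 4 -> hit
pos 5: 1 -> fault, frames [8, 0, 4, 1]
pos 6: 6 -> fault, frames [8, 0, 4, 1, 6]
pos 7: 7 -> fault, evict 8, frames [0, 4, 1, 6, 7]
pos 8: 1 -> hit
pos 9: 6 -> hit
pos 10: 7 -> hit
pos 11: 4 -> hit
pos 12: 9 -> fault, evict 0, frames [1, 6, 7, 4, 9]
pos 13: 7 -> hit
pos 14: 2 -> fault, evict 1, frames [6, 4, 9, 7, 2]
At position 14, page 1 is evicted.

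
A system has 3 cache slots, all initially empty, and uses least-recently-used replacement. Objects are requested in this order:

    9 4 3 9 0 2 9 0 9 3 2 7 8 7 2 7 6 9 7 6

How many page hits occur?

9

9 -> fault, frames (9)
4 -> fault, frames (9 4)
3 -> fault, frames (9 4 3)
9 -> hit
0 -> fault, evict 4, frames (3 9 0)
2 -> fault, evict 3, frames (9 0 2)
9 -> hit
0 -> hit
9 -> hit
3 -> fault, evict 2, frames (0 9 3)
2 -> fault, evict 0, frames (9 3 2)
7 -> fault, evict 9, frames (3 2 7)
8 -> fault, evict 3, frames (2 7 8)
7 -> hit
2 -> hit
7 -> hit
6 -> fault, evict 8, frames (2 7 6)
9 -> fault, evict 2, frames (7 6 9)
7 -> hit
6 -> hit
Hits: 9.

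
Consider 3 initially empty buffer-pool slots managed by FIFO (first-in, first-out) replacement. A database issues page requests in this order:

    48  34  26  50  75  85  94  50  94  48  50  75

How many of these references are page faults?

48: fault, frames (48)
34: fault, frames (48 34)
26: fault, frames (48 34 26)
50: fault, evict 48, frames (34 26 50)
75: fault, evict 34, frames (26 50 75)
85: fault, evict 26, frames (50 75 85)
94: fault, evict 50, frames (75 85 94)
50: fault, evict 75, frames (85 94 50)
94: hit
48: fault, evict 85, frames (94 50 48)
50: hit
75: fault, evict 94, frames (50 48 75)
Page faults: 10.

10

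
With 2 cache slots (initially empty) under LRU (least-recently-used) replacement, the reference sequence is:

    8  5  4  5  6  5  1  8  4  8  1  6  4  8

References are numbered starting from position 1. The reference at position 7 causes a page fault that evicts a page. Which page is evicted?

pos 1: 8 -> fault, frames (8)
pos 2: 5 -> fault, frames (8 5)
pos 3: 4 -> fault, evict 8, frames (5 4)
pos 4: 5 -> hit
pos 5: 6 -> fault, evict 4, frames (5 6)
pos 6: 5 -> hit
pos 7: 1 -> fault, evict 6, frames (5 1)
At position 7, page 6 is evicted.

6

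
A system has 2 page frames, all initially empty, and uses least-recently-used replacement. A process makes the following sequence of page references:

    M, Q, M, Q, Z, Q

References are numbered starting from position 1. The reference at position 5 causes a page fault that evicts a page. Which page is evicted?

M

pos 1: M → fault, frames [M]
pos 2: Q → fault, frames [M, Q]
pos 3: M → hit
pos 4: Q → hit
pos 5: Z → fault, evict M, frames [Q, Z]
At position 5, page M is evicted.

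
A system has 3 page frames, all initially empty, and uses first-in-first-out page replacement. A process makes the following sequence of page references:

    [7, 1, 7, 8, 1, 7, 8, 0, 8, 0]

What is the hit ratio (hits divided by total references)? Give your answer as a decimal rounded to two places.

7: fault, frames {7}
1: fault, frames {7,1}
7: hit
8: fault, frames {7,1,8}
1: hit
7: hit
8: hit
0: fault, evict 7, frames {1,8,0}
8: hit
0: hit
Hits: 6 of 10 references → 6/10 = 0.6000.

0.60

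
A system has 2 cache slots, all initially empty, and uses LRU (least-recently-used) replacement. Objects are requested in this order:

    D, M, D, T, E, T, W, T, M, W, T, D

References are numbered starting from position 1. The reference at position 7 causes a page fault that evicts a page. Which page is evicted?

pos 1: D → miss, frames [D]
pos 2: M → miss, frames [D, M]
pos 3: D → hit
pos 4: T → miss, evict M, frames [D, T]
pos 5: E → miss, evict D, frames [T, E]
pos 6: T → hit
pos 7: W → miss, evict E, frames [T, W]
At position 7, page E is evicted.

E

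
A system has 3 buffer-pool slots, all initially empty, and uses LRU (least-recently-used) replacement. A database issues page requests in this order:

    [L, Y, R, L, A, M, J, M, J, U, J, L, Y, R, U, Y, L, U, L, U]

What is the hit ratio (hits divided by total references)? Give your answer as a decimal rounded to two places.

L -> fault, frames {L}
Y -> fault, frames {L,Y}
R -> fault, frames {L,Y,R}
L -> hit
A -> fault, evict Y, frames {R,L,A}
M -> fault, evict R, frames {L,A,M}
J -> fault, evict L, frames {A,M,J}
M -> hit
J -> hit
U -> fault, evict A, frames {M,J,U}
J -> hit
L -> fault, evict M, frames {U,J,L}
Y -> fault, evict U, frames {J,L,Y}
R -> fault, evict J, frames {L,Y,R}
U -> fault, evict L, frames {Y,R,U}
Y -> hit
L -> fault, evict R, frames {U,Y,L}
U -> hit
L -> hit
U -> hit
Hits: 8 of 20 references → 8/20 = 0.4000.

0.40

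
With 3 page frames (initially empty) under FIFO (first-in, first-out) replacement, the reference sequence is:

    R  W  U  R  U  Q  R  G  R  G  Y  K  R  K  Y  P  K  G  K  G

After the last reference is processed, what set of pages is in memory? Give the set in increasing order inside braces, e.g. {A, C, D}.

R → miss, frames {R}
W → miss, frames {R,W}
U → miss, frames {R,W,U}
R → hit
U → hit
Q → miss, evict R, frames {W,U,Q}
R → miss, evict W, frames {U,Q,R}
G → miss, evict U, frames {Q,R,G}
R → hit
G → hit
Y → miss, evict Q, frames {R,G,Y}
K → miss, evict R, frames {G,Y,K}
R → miss, evict G, frames {Y,K,R}
K → hit
Y → hit
P → miss, evict Y, frames {K,R,P}
K → hit
G → miss, evict K, frames {R,P,G}
K → miss, evict R, frames {P,G,K}
G → hit

{G, K, P}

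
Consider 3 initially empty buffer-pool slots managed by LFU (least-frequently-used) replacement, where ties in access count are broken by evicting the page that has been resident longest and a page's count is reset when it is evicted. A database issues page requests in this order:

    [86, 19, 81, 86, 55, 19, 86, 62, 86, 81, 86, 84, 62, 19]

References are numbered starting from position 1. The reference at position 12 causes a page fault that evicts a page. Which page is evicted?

62

pos 1: 86 → miss, frames (86)
pos 2: 19 → miss, frames (86 19)
pos 3: 81 → miss, frames (86 19 81)
pos 4: 86 → hit
pos 5: 55 → miss, evict 19, frames (86 81 55)
pos 6: 19 → miss, evict 81, frames (86 55 19)
pos 7: 86 → hit
pos 8: 62 → miss, evict 55, frames (86 19 62)
pos 9: 86 → hit
pos 10: 81 → miss, evict 19, frames (86 62 81)
pos 11: 86 → hit
pos 12: 84 → miss, evict 62, frames (86 81 84)
At position 12, page 62 is evicted.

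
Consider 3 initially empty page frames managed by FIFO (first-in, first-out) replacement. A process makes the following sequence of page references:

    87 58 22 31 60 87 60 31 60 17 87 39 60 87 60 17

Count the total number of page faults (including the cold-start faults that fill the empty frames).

87 -> miss, frames (87)
58 -> miss, frames (87 58)
22 -> miss, frames (87 58 22)
31 -> miss, evict 87, frames (58 22 31)
60 -> miss, evict 58, frames (22 31 60)
87 -> miss, evict 22, frames (31 60 87)
60 -> hit
31 -> hit
60 -> hit
17 -> miss, evict 31, frames (60 87 17)
87 -> hit
39 -> miss, evict 60, frames (87 17 39)
60 -> miss, evict 87, frames (17 39 60)
87 -> miss, evict 17, frames (39 60 87)
60 -> hit
17 -> miss, evict 39, frames (60 87 17)
Page faults: 11.

11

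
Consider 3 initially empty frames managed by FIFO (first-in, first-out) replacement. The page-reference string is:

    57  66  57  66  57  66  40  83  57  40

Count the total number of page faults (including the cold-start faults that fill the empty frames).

57 -> miss, frames (57)
66 -> miss, frames (57 66)
57 -> hit
66 -> hit
57 -> hit
66 -> hit
40 -> miss, frames (57 66 40)
83 -> miss, evict 57, frames (66 40 83)
57 -> miss, evict 66, frames (40 83 57)
40 -> hit
Page faults: 5.

5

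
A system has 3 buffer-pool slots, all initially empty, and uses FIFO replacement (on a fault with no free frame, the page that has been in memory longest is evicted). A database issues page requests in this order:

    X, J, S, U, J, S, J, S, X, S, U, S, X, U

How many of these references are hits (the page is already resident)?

9

X → fault, frames [X]
J → fault, frames [X, J]
S → fault, frames [X, J, S]
U → fault, evict X, frames [J, S, U]
J → hit
S → hit
J → hit
S → hit
X → fault, evict J, frames [S, U, X]
S → hit
U → hit
S → hit
X → hit
U → hit
Hits: 9.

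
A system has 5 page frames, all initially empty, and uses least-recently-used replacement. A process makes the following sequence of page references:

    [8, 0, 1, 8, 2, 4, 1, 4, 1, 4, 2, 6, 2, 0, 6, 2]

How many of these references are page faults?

7

8: miss, frames [8]
0: miss, frames [8, 0]
1: miss, frames [8, 0, 1]
8: hit
2: miss, frames [0, 1, 8, 2]
4: miss, frames [0, 1, 8, 2, 4]
1: hit
4: hit
1: hit
4: hit
2: hit
6: miss, evict 0, frames [8, 1, 4, 2, 6]
2: hit
0: miss, evict 8, frames [1, 4, 6, 2, 0]
6: hit
2: hit
Page faults: 7.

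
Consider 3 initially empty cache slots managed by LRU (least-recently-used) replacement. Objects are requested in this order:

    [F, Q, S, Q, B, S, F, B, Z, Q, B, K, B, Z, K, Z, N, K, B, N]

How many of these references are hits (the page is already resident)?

F → fault, frames [F]
Q → fault, frames [F, Q]
S → fault, frames [F, Q, S]
Q → hit
B → fault, evict F, frames [S, Q, B]
S → hit
F → fault, evict Q, frames [B, S, F]
B → hit
Z → fault, evict S, frames [F, B, Z]
Q → fault, evict F, frames [B, Z, Q]
B → hit
K → fault, evict Z, frames [Q, B, K]
B → hit
Z → fault, evict Q, frames [K, B, Z]
K → hit
Z → hit
N → fault, evict B, frames [K, Z, N]
K → hit
B → fault, evict Z, frames [N, K, B]
N → hit
Hits: 9.

9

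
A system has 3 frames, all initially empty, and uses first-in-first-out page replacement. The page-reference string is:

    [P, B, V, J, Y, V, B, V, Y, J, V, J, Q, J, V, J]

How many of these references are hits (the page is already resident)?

7

P → miss, frames [P]
B → miss, frames [P, B]
V → miss, frames [P, B, V]
J → miss, evict P, frames [B, V, J]
Y → miss, evict B, frames [V, J, Y]
V → hit
B → miss, evict V, frames [J, Y, B]
V → miss, evict J, frames [Y, B, V]
Y → hit
J → miss, evict Y, frames [B, V, J]
V → hit
J → hit
Q → miss, evict B, frames [V, J, Q]
J → hit
V → hit
J → hit
Hits: 7.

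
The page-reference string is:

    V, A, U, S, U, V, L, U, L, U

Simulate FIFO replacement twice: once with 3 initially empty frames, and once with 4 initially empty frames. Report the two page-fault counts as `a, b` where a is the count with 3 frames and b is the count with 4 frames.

3 frames: F F F F . F F F . . → 7 faults.
4 frames: F F F F . . F . . . → 5 faults.
5 < 7: adding a frame reduced faults, as is typical.

7, 5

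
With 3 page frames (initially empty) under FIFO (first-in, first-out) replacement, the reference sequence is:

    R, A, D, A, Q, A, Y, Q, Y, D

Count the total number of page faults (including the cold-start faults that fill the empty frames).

5

R: fault, frames {R}
A: fault, frames {R,A}
D: fault, frames {R,A,D}
A: hit
Q: fault, evict R, frames {A,D,Q}
A: hit
Y: fault, evict A, frames {D,Q,Y}
Q: hit
Y: hit
D: hit
Page faults: 5.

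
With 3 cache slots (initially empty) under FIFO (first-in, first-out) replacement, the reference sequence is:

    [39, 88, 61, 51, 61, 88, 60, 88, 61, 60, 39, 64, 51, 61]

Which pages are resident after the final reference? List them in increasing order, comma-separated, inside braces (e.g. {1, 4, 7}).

{51, 61, 64}

39 → miss, frames {39}
88 → miss, frames {39,88}
61 → miss, frames {39,88,61}
51 → miss, evict 39, frames {88,61,51}
61 → hit
88 → hit
60 → miss, evict 88, frames {61,51,60}
88 → miss, evict 61, frames {51,60,88}
61 → miss, evict 51, frames {60,88,61}
60 → hit
39 → miss, evict 60, frames {88,61,39}
64 → miss, evict 88, frames {61,39,64}
51 → miss, evict 61, frames {39,64,51}
61 → miss, evict 39, frames {64,51,61}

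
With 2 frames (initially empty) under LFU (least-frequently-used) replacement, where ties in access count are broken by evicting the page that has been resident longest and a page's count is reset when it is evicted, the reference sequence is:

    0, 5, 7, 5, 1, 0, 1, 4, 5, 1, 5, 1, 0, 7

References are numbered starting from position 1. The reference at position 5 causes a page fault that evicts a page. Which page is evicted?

pos 1: 0 -> fault, frames (0)
pos 2: 5 -> fault, frames (0 5)
pos 3: 7 -> fault, evict 0, frames (5 7)
pos 4: 5 -> hit
pos 5: 1 -> fault, evict 7, frames (5 1)
At position 5, page 7 is evicted.

7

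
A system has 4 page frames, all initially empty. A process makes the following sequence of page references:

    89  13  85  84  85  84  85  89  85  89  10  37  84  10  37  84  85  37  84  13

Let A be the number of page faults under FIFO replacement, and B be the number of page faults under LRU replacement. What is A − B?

Under FIFO: F F F F . . . . . . F F . . . . . . . F → 7 faults.
Under LRU: F F F F . . . . . . F F F . . . F . . F → 9 faults.
A − B = 7 − 9 = -2.

-2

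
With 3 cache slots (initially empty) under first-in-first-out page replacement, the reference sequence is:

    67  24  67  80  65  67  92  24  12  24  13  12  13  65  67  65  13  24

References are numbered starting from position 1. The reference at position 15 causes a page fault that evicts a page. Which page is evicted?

pos 1: 67: fault, frames {67}
pos 2: 24: fault, frames {67,24}
pos 3: 67: hit
pos 4: 80: fault, frames {67,24,80}
pos 5: 65: fault, evict 67, frames {24,80,65}
pos 6: 67: fault, evict 24, frames {80,65,67}
pos 7: 92: fault, evict 80, frames {65,67,92}
pos 8: 24: fault, evict 65, frames {67,92,24}
pos 9: 12: fault, evict 67, frames {92,24,12}
pos 10: 24: hit
pos 11: 13: fault, evict 92, frames {24,12,13}
pos 12: 12: hit
pos 13: 13: hit
pos 14: 65: fault, evict 24, frames {12,13,65}
pos 15: 67: fault, evict 12, frames {13,65,67}
At position 15, page 12 is evicted.

12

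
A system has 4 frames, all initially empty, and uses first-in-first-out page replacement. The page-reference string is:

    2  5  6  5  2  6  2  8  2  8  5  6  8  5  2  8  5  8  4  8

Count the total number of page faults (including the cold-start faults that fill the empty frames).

2 → fault, frames {2}
5 → fault, frames {2,5}
6 → fault, frames {2,5,6}
5 → hit
2 → hit
6 → hit
2 → hit
8 → fault, frames {2,5,6,8}
2 → hit
8 → hit
5 → hit
6 → hit
8 → hit
5 → hit
2 → hit
8 → hit
5 → hit
8 → hit
4 → fault, evict 2, frames {5,6,8,4}
8 → hit
Page faults: 5.

5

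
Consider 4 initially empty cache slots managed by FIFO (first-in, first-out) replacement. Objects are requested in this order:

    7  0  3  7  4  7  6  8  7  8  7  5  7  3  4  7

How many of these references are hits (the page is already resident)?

6

7 -> fault, frames {7}
0 -> fault, frames {7,0}
3 -> fault, frames {7,0,3}
7 -> hit
4 -> fault, frames {7,0,3,4}
7 -> hit
6 -> fault, evict 7, frames {0,3,4,6}
8 -> fault, evict 0, frames {3,4,6,8}
7 -> fault, evict 3, frames {4,6,8,7}
8 -> hit
7 -> hit
5 -> fault, evict 4, frames {6,8,7,5}
7 -> hit
3 -> fault, evict 6, frames {8,7,5,3}
4 -> fault, evict 8, frames {7,5,3,4}
7 -> hit
Hits: 6.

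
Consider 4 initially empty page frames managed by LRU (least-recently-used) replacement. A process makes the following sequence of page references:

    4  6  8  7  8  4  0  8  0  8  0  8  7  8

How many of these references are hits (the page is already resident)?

4 -> fault, frames (4)
6 -> fault, frames (4 6)
8 -> fault, frames (4 6 8)
7 -> fault, frames (4 6 8 7)
8 -> hit
4 -> hit
0 -> fault, evict 6, frames (7 8 4 0)
8 -> hit
0 -> hit
8 -> hit
0 -> hit
8 -> hit
7 -> hit
8 -> hit
Hits: 9.

9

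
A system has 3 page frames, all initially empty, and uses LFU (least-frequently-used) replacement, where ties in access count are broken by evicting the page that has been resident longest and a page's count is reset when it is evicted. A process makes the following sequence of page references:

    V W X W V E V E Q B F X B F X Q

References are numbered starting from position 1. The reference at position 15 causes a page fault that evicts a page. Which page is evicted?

pos 1: V -> fault, frames [V]
pos 2: W -> fault, frames [V, W]
pos 3: X -> fault, frames [V, W, X]
pos 4: W -> hit
pos 5: V -> hit
pos 6: E -> fault, evict X, frames [V, W, E]
pos 7: V -> hit
pos 8: E -> hit
pos 9: Q -> fault, evict W, frames [V, E, Q]
pos 10: B -> fault, evict Q, frames [V, E, B]
pos 11: F -> fault, evict B, frames [V, E, F]
pos 12: X -> fault, evict F, frames [V, E, X]
pos 13: B -> fault, evict X, frames [V, E, B]
pos 14: F -> fault, evict B, frames [V, E, F]
pos 15: X -> fault, evict F, frames [V, E, X]
At position 15, page F is evicted.

F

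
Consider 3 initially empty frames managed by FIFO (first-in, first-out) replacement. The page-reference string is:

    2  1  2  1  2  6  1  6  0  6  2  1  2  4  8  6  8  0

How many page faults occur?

2 → miss, frames [2]
1 → miss, frames [2, 1]
2 → hit
1 → hit
2 → hit
6 → miss, frames [2, 1, 6]
1 → hit
6 → hit
0 → miss, evict 2, frames [1, 6, 0]
6 → hit
2 → miss, evict 1, frames [6, 0, 2]
1 → miss, evict 6, frames [0, 2, 1]
2 → hit
4 → miss, evict 0, frames [2, 1, 4]
8 → miss, evict 2, frames [1, 4, 8]
6 → miss, evict 1, frames [4, 8, 6]
8 → hit
0 → miss, evict 4, frames [8, 6, 0]
Page faults: 10.

10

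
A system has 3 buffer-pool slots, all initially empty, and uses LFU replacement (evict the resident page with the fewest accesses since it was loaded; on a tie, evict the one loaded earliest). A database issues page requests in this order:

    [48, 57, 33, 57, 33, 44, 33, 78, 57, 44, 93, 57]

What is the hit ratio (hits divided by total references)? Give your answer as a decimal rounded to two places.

0.42

48 → fault, frames [48]
57 → fault, frames [48, 57]
33 → fault, frames [48, 57, 33]
57 → hit
33 → hit
44 → fault, evict 48, frames [57, 33, 44]
33 → hit
78 → fault, evict 44, frames [57, 33, 78]
57 → hit
44 → fault, evict 78, frames [57, 33, 44]
93 → fault, evict 44, frames [57, 33, 93]
57 → hit
Hits: 5 of 12 references → 5/12 = 0.4167.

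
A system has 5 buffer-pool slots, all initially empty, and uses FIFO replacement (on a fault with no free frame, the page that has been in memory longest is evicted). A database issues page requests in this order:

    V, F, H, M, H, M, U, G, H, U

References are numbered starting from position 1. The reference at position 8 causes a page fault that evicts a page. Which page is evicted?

V

pos 1: V -> miss, frames (V)
pos 2: F -> miss, frames (V F)
pos 3: H -> miss, frames (V F H)
pos 4: M -> miss, frames (V F H M)
pos 5: H -> hit
pos 6: M -> hit
pos 7: U -> miss, frames (V F H M U)
pos 8: G -> miss, evict V, frames (F H M U G)
At position 8, page V is evicted.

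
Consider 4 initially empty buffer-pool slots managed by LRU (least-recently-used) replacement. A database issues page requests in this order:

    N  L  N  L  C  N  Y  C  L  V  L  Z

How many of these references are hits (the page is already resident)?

6

N -> miss, frames {N}
L -> miss, frames {N,L}
N -> hit
L -> hit
C -> miss, frames {N,L,C}
N -> hit
Y -> miss, frames {L,C,N,Y}
C -> hit
L -> hit
V -> miss, evict N, frames {Y,C,L,V}
L -> hit
Z -> miss, evict Y, frames {C,V,L,Z}
Hits: 6.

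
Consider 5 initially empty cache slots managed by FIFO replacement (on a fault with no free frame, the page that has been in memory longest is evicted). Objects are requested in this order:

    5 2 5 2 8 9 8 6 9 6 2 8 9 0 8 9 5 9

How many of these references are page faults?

7

5 → fault, frames {5}
2 → fault, frames {5,2}
5 → hit
2 → hit
8 → fault, frames {5,2,8}
9 → fault, frames {5,2,8,9}
8 → hit
6 → fault, frames {5,2,8,9,6}
9 → hit
6 → hit
2 → hit
8 → hit
9 → hit
0 → fault, evict 5, frames {2,8,9,6,0}
8 → hit
9 → hit
5 → fault, evict 2, frames {8,9,6,0,5}
9 → hit
Page faults: 7.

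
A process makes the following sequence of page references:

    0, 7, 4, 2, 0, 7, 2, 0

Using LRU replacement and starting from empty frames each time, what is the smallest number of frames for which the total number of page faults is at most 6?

3

f=1: 8 faults
f=2: 8 faults
f=3: 6 faults
f=4: 4 faults
Smallest f with faults ≤ 6 is 3.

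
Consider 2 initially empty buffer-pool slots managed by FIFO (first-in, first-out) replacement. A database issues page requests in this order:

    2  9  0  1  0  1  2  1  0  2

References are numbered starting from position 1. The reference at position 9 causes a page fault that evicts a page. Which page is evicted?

pos 1: 2: fault, frames [2]
pos 2: 9: fault, frames [2, 9]
pos 3: 0: fault, evict 2, frames [9, 0]
pos 4: 1: fault, evict 9, frames [0, 1]
pos 5: 0: hit
pos 6: 1: hit
pos 7: 2: fault, evict 0, frames [1, 2]
pos 8: 1: hit
pos 9: 0: fault, evict 1, frames [2, 0]
At position 9, page 1 is evicted.

1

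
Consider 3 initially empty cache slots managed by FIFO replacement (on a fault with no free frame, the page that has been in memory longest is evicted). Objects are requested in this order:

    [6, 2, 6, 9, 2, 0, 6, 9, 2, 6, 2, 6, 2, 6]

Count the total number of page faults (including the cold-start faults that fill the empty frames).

6 → miss, frames [6]
2 → miss, frames [6, 2]
6 → hit
9 → miss, frames [6, 2, 9]
2 → hit
0 → miss, evict 6, frames [2, 9, 0]
6 → miss, evict 2, frames [9, 0, 6]
9 → hit
2 → miss, evict 9, frames [0, 6, 2]
6 → hit
2 → hit
6 → hit
2 → hit
6 → hit
Page faults: 6.

6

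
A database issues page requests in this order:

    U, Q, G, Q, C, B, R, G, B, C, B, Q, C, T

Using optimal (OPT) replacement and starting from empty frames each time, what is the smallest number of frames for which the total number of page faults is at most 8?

4

f=1: 14 faults
f=2: 10 faults
f=3: 9 faults
f=4: 8 faults
f=5: 7 faults
f=6: 7 faults
f=7: 7 faults
Smallest f with faults ≤ 8 is 4.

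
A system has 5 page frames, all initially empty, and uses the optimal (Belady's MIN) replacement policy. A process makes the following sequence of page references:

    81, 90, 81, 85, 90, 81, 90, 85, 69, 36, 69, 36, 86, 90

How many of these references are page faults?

81: fault, frames (81)
90: fault, frames (81 90)
81: hit
85: fault, frames (81 90 85)
90: hit
81: hit
90: hit
85: hit
69: fault, frames (81 90 85 69)
36: fault, frames (81 90 85 69 36)
69: hit
36: hit
86: fault, evict 36, frames (81 90 85 69 86)
90: hit
Page faults: 6.

6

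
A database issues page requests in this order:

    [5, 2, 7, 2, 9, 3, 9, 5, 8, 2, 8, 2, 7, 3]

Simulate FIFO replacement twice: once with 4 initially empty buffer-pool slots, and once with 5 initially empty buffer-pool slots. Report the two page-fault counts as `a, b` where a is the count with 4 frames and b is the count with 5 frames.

10, 6

4 frames: F F F . F F . F F F . . F F → 10 faults.
5 frames: F F F . F F . . F . . . . . → 6 faults.
6 < 10: adding a frame reduced faults, as is typical.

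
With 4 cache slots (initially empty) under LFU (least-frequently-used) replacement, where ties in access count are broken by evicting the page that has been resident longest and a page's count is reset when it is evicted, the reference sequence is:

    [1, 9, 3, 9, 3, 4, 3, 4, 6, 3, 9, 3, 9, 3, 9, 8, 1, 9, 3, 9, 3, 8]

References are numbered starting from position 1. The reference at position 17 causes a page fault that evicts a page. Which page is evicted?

8

pos 1: 1: miss, frames {1}
pos 2: 9: miss, frames {1,9}
pos 3: 3: miss, frames {1,9,3}
pos 4: 9: hit
pos 5: 3: hit
pos 6: 4: miss, frames {1,9,3,4}
pos 7: 3: hit
pos 8: 4: hit
pos 9: 6: miss, evict 1, frames {9,3,4,6}
pos 10: 3: hit
pos 11: 9: hit
pos 12: 3: hit
pos 13: 9: hit
pos 14: 3: hit
pos 15: 9: hit
pos 16: 8: miss, evict 6, frames {9,3,4,8}
pos 17: 1: miss, evict 8, frames {9,3,4,1}
At position 17, page 8 is evicted.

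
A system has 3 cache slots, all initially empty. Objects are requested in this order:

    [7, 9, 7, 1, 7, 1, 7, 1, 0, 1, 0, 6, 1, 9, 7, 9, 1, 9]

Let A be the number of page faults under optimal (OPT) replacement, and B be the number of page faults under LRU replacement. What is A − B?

Under OPT: F F . F . . . . F . . F . . F . . . → 6 faults.
Under LRU: F F . F . . . . F . . F . F F . . . → 7 faults.
A − B = 6 − 7 = -1.

-1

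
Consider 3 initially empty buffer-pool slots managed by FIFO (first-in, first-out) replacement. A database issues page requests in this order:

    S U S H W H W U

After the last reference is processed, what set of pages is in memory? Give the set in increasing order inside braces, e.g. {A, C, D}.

S -> miss, frames [S]
U -> miss, frames [S, U]
S -> hit
H -> miss, frames [S, U, H]
W -> miss, evict S, frames [U, H, W]
H -> hit
W -> hit
U -> hit

{H, U, W}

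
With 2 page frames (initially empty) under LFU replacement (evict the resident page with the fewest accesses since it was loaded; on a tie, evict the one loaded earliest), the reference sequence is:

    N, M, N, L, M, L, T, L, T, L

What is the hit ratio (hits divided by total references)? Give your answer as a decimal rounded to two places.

N: miss, frames [N]
M: miss, frames [N, M]
N: hit
L: miss, evict M, frames [N, L]
M: miss, evict L, frames [N, M]
L: miss, evict M, frames [N, L]
T: miss, evict L, frames [N, T]
L: miss, evict T, frames [N, L]
T: miss, evict L, frames [N, T]
L: miss, evict T, frames [N, L]
Hits: 1 of 10 references → 1/10 = 0.1000.

0.10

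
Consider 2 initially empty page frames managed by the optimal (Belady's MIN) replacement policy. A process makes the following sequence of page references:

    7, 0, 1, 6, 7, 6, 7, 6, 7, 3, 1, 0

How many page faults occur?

7: miss, frames (7)
0: miss, frames (7 0)
1: miss, evict 0, frames (7 1)
6: miss, evict 1, frames (7 6)
7: hit
6: hit
7: hit
6: hit
7: hit
3: miss, evict 6, frames (7 3)
1: miss, evict 3, frames (7 1)
0: miss, evict 1, frames (7 0)
Page faults: 7.

7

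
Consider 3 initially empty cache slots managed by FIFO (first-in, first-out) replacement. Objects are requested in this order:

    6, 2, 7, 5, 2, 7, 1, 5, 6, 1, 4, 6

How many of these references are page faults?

6 -> miss, frames [6]
2 -> miss, frames [6, 2]
7 -> miss, frames [6, 2, 7]
5 -> miss, evict 6, frames [2, 7, 5]
2 -> hit
7 -> hit
1 -> miss, evict 2, frames [7, 5, 1]
5 -> hit
6 -> miss, evict 7, frames [5, 1, 6]
1 -> hit
4 -> miss, evict 5, frames [1, 6, 4]
6 -> hit
Page faults: 7.

7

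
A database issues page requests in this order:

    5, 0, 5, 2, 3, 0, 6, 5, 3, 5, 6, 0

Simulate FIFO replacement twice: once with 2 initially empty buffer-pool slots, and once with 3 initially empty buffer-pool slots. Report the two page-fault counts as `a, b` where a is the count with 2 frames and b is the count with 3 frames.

10, 7

2 frames: F F . F F F F F F . F F → 10 faults.
3 frames: F F . F F . F F . . . F → 7 faults.
7 < 10: adding a frame reduced faults, as is typical.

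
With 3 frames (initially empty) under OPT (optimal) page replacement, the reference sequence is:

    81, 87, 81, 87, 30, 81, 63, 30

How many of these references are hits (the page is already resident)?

81 → miss, frames {81}
87 → miss, frames {81,87}
81 → hit
87 → hit
30 → miss, frames {81,87,30}
81 → hit
63 → miss, evict 87, frames {81,30,63}
30 → hit
Hits: 4.

4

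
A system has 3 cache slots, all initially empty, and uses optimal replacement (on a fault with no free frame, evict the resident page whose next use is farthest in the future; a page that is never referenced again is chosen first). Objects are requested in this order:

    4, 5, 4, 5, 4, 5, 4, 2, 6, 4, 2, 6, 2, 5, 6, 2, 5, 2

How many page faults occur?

4 → fault, frames {4}
5 → fault, frames {4,5}
4 → hit
5 → hit
4 → hit
5 → hit
4 → hit
2 → fault, frames {4,5,2}
6 → fault, evict 5, frames {4,2,6}
4 → hit
2 → hit
6 → hit
2 → hit
5 → fault, evict 4, frames {2,6,5}
6 → hit
2 → hit
5 → hit
2 → hit
Page faults: 5.

5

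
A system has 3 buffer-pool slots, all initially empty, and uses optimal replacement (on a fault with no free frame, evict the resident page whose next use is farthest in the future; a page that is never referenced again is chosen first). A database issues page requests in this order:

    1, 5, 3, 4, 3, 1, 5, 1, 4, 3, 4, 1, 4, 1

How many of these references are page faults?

6

1 -> fault, frames {1}
5 -> fault, frames {1,5}
3 -> fault, frames {1,5,3}
4 -> fault, evict 5, frames {1,3,4}
3 -> hit
1 -> hit
5 -> fault, evict 3, frames {1,4,5}
1 -> hit
4 -> hit
3 -> fault, evict 5, frames {1,4,3}
4 -> hit
1 -> hit
4 -> hit
1 -> hit
Page faults: 6.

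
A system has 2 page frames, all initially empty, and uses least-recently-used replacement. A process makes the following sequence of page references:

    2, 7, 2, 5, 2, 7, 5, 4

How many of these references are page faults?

2: fault, frames [2]
7: fault, frames [2, 7]
2: hit
5: fault, evict 7, frames [2, 5]
2: hit
7: fault, evict 5, frames [2, 7]
5: fault, evict 2, frames [7, 5]
4: fault, evict 7, frames [5, 4]
Page faults: 6.

6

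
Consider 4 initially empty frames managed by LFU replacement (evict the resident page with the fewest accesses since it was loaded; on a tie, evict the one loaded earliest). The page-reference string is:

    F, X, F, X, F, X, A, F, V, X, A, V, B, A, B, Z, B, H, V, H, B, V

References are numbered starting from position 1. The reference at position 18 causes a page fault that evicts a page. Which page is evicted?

pos 1: F → fault, frames {F}
pos 2: X → fault, frames {F,X}
pos 3: F → hit
pos 4: X → hit
pos 5: F → hit
pos 6: X → hit
pos 7: A → fault, frames {F,X,A}
pos 8: F → hit
pos 9: V → fault, frames {F,X,A,V}
pos 10: X → hit
pos 11: A → hit
pos 12: V → hit
pos 13: B → fault, evict A, frames {F,X,V,B}
pos 14: A → fault, evict B, frames {F,X,V,A}
pos 15: B → fault, evict A, frames {F,X,V,B}
pos 16: Z → fault, evict B, frames {F,X,V,Z}
pos 17: B → fault, evict Z, frames {F,X,V,B}
pos 18: H → fault, evict B, frames {F,X,V,H}
At position 18, page B is evicted.

B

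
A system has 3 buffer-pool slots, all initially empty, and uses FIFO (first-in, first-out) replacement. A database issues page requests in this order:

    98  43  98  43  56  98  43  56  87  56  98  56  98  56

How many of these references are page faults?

98 -> miss, frames (98)
43 -> miss, frames (98 43)
98 -> hit
43 -> hit
56 -> miss, frames (98 43 56)
98 -> hit
43 -> hit
56 -> hit
87 -> miss, evict 98, frames (43 56 87)
56 -> hit
98 -> miss, evict 43, frames (56 87 98)
56 -> hit
98 -> hit
56 -> hit
Page faults: 5.

5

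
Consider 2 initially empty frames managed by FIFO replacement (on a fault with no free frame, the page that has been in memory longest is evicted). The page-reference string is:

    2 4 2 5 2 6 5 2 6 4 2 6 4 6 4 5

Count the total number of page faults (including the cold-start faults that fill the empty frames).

2: fault, frames (2)
4: fault, frames (2 4)
2: hit
5: fault, evict 2, frames (4 5)
2: fault, evict 4, frames (5 2)
6: fault, evict 5, frames (2 6)
5: fault, evict 2, frames (6 5)
2: fault, evict 6, frames (5 2)
6: fault, evict 5, frames (2 6)
4: fault, evict 2, frames (6 4)
2: fault, evict 6, frames (4 2)
6: fault, evict 4, frames (2 6)
4: fault, evict 2, frames (6 4)
6: hit
4: hit
5: fault, evict 6, frames (4 5)
Page faults: 13.

13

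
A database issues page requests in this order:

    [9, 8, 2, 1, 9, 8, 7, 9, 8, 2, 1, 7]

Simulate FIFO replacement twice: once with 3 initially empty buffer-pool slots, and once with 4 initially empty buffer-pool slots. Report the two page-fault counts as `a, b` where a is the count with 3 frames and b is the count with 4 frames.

9, 10

3 frames: F F F F F F F . . F F . → 9 faults.
4 frames: F F F F . . F F F F F F → 10 faults.
10 > 9: adding a frame increased faults — Belady's anomaly.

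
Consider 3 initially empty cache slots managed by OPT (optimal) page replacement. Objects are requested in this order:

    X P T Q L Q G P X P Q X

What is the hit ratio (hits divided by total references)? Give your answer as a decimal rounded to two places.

0.42

X -> fault, frames {X}
P -> fault, frames {X,P}
T -> fault, frames {X,P,T}
Q -> fault, evict T, frames {X,P,Q}
L -> fault, evict X, frames {P,Q,L}
Q -> hit
G -> fault, evict L, frames {P,Q,G}
P -> hit
X -> fault, evict G, frames {P,Q,X}
P -> hit
Q -> hit
X -> hit
Hits: 5 of 12 references → 5/12 = 0.4167.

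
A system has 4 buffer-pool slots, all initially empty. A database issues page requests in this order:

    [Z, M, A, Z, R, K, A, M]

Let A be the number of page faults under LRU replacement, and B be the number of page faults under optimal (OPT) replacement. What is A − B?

Under LRU: F F F . F F . F → 6 faults.
Under OPT: F F F . F F . . → 5 faults.
A − B = 6 − 5 = 1.

1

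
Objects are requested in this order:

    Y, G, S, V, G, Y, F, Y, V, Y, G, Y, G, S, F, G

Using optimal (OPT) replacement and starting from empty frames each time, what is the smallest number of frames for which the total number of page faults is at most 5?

5

f=1: 16 faults
f=2: 10 faults
f=3: 7 faults
f=4: 6 faults
f=5: 5 faults
Smallest f with faults ≤ 5 is 5.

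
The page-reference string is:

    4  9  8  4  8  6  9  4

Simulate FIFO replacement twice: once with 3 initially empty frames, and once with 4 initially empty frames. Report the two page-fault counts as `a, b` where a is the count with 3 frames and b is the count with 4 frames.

5, 4

3 frames: F F F . . F . F → 5 faults.
4 frames: F F F . . F . . → 4 faults.
4 < 5: adding a frame reduced faults, as is typical.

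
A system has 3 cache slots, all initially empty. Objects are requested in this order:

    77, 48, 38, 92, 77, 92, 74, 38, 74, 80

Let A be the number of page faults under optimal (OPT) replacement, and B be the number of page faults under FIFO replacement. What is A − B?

-2

Under OPT: F F F F . . F . . F → 6 faults.
Under FIFO: F F F F F . F F . F → 8 faults.
A − B = 6 − 8 = -2.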